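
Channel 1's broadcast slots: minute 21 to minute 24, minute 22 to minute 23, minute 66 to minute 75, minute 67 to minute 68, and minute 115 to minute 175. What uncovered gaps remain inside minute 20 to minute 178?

minute 20 to minute 21, minute 24 to minute 66, minute 75 to minute 115, minute 175 to minute 178

The merged coverage is minute 21 to minute 24, minute 66 to minute 75, minute 115 to minute 175.
Complement within minute 20 to minute 178: minute 20 to minute 21, minute 24 to minute 66, minute 75 to minute 115, minute 175 to minute 178.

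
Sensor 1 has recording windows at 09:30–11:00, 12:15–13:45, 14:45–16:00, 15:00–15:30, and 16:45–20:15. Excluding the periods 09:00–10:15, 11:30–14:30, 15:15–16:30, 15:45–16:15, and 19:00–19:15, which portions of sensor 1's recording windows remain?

First set merges to 09:30-11:00, 12:15-13:45, 14:45-16:00, 16:45-20:15.
Second set merges to 09:00-10:15, 11:30-14:30, 15:15-16:30, 19:00-19:15.
09:30-11:00 \ B = 10:15-11:00.
12:15-13:45: entirely removed.
14:45-16:00 \ B = 14:45-15:15.
16:45-20:15 \ B = 16:45-19:00, 19:15-20:15.

10:15-11:00, 14:45-15:15, 16:45-19:00, 19:15-20:15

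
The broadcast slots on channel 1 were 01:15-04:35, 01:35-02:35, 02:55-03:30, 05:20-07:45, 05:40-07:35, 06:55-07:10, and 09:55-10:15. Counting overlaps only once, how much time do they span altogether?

6 h 5 min

Merged: 01:15-04:35, 05:20-07:45, 09:55-10:15.
Lengths: 3 h 20 min + 2 h 25 min + 20 min = 6 h 5 min.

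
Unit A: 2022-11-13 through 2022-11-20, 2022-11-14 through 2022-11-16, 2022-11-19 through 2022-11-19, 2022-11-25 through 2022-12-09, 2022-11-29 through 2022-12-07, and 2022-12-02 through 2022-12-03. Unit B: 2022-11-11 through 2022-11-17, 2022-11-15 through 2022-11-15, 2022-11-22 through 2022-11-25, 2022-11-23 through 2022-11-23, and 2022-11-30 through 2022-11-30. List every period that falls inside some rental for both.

A, merged: 2022-11-13 through 2022-11-20, 2022-11-25 through 2022-12-09.
B, merged: 2022-11-11 through 2022-11-17, 2022-11-22 through 2022-11-25, 2022-11-30 through 2022-11-30.
2022-11-13 through 2022-11-20 meets the second set on 2022-11-13 through 2022-11-17.
2022-11-25 through 2022-12-09 meets the second set on 2022-11-25 through 2022-11-25, 2022-11-30 through 2022-11-30.

2022-11-13 through 2022-11-17, 2022-11-25 through 2022-11-25, 2022-11-30 through 2022-11-30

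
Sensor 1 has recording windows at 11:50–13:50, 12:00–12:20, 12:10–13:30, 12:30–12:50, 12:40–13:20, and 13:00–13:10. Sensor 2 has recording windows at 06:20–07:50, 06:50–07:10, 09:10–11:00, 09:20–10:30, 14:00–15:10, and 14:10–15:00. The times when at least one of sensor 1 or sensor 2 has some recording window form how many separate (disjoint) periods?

4

Merge the first list: 11:50–13:50.
Merge the second list: 06:20–07:50, 09:10–11:00, 14:00–15:10.
A ∪ B = 06:20–07:50, 09:10–11:00, 11:50–13:50, 14:00–15:10.
That is 4 disjoint pieces.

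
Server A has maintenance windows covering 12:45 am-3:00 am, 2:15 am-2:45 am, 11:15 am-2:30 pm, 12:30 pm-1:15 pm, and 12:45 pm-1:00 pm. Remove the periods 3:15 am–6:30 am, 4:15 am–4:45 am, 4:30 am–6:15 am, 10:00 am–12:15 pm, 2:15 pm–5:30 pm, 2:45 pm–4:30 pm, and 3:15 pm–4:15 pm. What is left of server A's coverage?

12:45 am–3:00 am, 12:15 pm–2:15 pm

Merge the first list: 12:45 am–3:00 am, 11:15 am–2:30 pm.
Merge the second list: 3:15 am–6:30 am, 10:00 am–12:15 pm, 2:15 pm–5:30 pm.
12:45 am–3:00 am: nothing removed.
11:15 am–2:30 pm \ B = 12:15 pm–2:15 pm.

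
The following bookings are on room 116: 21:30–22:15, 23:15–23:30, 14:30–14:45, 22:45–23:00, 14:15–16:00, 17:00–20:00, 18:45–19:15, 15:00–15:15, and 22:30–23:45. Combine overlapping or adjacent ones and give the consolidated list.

14:15–16:00, 17:00–20:00, 21:30–22:15, 22:30–23:45

Sort by start: 14:15–16:00, 14:30–14:45, 15:00–15:15, 17:00–20:00, 18:45–19:15, 21:30–22:15, 22:30–23:45, 22:45–23:00, 23:15–23:30.
14:30–14:45 overlaps/touches 14:15–16:00 → extend to 14:15–16:00.
15:00–15:15 overlaps/touches 14:15–16:00 → extend to 14:15–16:00.
17:00–20:00 is disjoint → start new block.
18:45–19:15 overlaps/touches 17:00–20:00 → extend to 17:00–20:00.
21:30–22:15 is disjoint → start new block.
22:30–23:45 is disjoint → start new block.
22:45–23:00 overlaps/touches 22:30–23:45 → extend to 22:30–23:45.
23:15–23:30 overlaps/touches 22:30–23:45 → extend to 22:30–23:45.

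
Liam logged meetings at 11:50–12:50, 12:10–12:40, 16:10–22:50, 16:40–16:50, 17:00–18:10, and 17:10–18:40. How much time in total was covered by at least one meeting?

7 h 40 min

Merged: 11:50–12:50, 16:10–22:50.
Lengths: 1 h + 6 h 40 min = 7 h 40 min.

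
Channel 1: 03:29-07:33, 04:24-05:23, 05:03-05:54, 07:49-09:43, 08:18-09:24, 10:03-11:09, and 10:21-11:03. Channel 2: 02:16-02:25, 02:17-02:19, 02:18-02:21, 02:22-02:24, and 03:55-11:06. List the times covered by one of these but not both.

First set merges to 03:29-07:33, 07:49-09:43, 10:03-11:09.
Second set merges to 02:16-02:25, 03:55-11:06.
A \ B = 03:29-03:55, 11:06-11:09.
B \ A = 02:16-02:25, 07:33-07:49, 09:43-10:03.
Union of the two gives the symmetric difference.

02:16-02:25, 03:29-03:55, 07:33-07:49, 09:43-10:03, 11:06-11:09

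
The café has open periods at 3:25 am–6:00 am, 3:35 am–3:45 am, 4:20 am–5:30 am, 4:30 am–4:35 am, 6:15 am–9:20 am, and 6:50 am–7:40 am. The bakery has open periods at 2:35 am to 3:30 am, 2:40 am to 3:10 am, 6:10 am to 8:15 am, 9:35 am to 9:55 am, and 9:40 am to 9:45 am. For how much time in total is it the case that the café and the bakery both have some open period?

2 h 5 min

First set merges to 3:25 am–6:00 am, 6:15 am–9:20 am.
Second set merges to 2:35 am–3:30 am, 6:10 am–8:15 am, 9:35 am–9:55 am.
A ∩ B = 3:25 am–3:30 am, 6:15 am–8:15 am.
Total: 5 min + 2 h = 2 h 5 min.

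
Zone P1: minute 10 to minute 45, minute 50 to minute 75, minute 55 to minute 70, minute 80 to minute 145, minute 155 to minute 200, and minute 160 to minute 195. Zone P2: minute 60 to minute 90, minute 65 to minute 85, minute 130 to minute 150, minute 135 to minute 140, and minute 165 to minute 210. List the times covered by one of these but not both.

First set merges to minute 10 to minute 45, minute 50 to minute 75, minute 80 to minute 145, minute 155 to minute 200.
Second set merges to minute 60 to minute 90, minute 130 to minute 150, minute 165 to minute 210.
A but not B: minute 10 to minute 45, minute 50 to minute 60, minute 90 to minute 130, minute 155 to minute 165.
B but not A: minute 75 to minute 80, minute 145 to minute 150, minute 200 to minute 210.
Combining gives A △ B.

minute 10 to minute 45, minute 50 to minute 60, minute 75 to minute 80, minute 90 to minute 130, minute 145 to minute 150, minute 155 to minute 165, minute 200 to minute 210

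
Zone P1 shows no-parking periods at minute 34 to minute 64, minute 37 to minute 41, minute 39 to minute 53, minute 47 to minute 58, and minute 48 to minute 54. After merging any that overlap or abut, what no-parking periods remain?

minute 37 to minute 41 overlaps/touches minute 34 to minute 64 → extend to minute 34 to minute 64.
minute 39 to minute 53 overlaps/touches minute 34 to minute 64 → extend to minute 34 to minute 64.
minute 47 to minute 58 overlaps/touches minute 34 to minute 64 → extend to minute 34 to minute 64.
minute 48 to minute 54 overlaps/touches minute 34 to minute 64 → extend to minute 34 to minute 64.

minute 34 to minute 64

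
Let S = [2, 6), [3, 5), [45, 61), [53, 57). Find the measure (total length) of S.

20

Merged: [2, 6), [45, 61).
Lengths: 4 + 16 = 20.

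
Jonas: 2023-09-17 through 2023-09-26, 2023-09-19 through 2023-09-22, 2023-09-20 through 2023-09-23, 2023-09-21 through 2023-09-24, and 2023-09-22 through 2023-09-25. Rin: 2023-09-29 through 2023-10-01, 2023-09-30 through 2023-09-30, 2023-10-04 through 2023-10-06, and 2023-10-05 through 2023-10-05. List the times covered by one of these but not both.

Merge the first list: 2023-09-17 through 2023-09-26.
Merge the second list: 2023-09-29 through 2023-10-01, 2023-10-04 through 2023-10-06.
Only in the first: 2023-09-17 through 2023-09-26.
Only in the second: 2023-09-29 through 2023-10-01, 2023-10-04 through 2023-10-06.
Together these are the periods covered by exactly one.

2023-09-17 through 2023-09-26, 2023-09-29 through 2023-10-01, 2023-10-04 through 2023-10-06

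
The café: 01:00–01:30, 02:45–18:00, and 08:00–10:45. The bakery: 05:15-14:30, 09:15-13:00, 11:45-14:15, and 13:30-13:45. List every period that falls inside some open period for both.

First set merges to 01:00-01:30, 02:45-18:00.
Second set merges to 05:15-14:30.
01:00-01:30 falls entirely outside B.
02:45-18:00 overlaps B on 05:15-14:30.

05:15-14:30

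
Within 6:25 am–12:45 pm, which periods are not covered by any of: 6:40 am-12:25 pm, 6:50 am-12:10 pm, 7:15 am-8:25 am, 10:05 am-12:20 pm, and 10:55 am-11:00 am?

Covered (merged): 6:40 am–12:25 pm.
Complement within 6:25 am–12:45 pm: 6:25 am–6:40 am, 12:25 pm–12:45 pm.

6:25 am–6:40 am, 12:25 pm–12:45 pm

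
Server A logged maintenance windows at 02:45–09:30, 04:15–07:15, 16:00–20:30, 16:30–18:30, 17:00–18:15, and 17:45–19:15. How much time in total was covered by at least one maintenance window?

Merged: 02:45-09:30, 16:00-20:30.
Lengths: 6 h 45 min + 4 h 30 min = 11 h 15 min.

11 h 15 min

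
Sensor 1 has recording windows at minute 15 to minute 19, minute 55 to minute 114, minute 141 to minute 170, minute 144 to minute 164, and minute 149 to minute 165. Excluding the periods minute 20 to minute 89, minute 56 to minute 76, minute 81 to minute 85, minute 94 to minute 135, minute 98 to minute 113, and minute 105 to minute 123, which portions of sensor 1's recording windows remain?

A, merged: minute 15 to minute 19, minute 55 to minute 114, minute 141 to minute 170.
B, merged: minute 20 to minute 89, minute 94 to minute 135.
minute 15 to minute 19 is untouched.
minute 55 to minute 114 with B removed leaves minute 89 to minute 94.
minute 141 to minute 170 is untouched.

minute 15 to minute 19, minute 89 to minute 94, minute 141 to minute 170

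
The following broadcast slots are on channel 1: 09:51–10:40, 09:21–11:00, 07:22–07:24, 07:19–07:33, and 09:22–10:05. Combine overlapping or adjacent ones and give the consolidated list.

Sort by start: 07:19-07:33, 07:22-07:24, 09:21-11:00, 09:22-10:05, 09:51-10:40.
07:22-07:24 overlaps/touches 07:19-07:33 → extend to 07:19-07:33.
09:21-11:00 is disjoint → start new block.
09:22-10:05 overlaps/touches 09:21-11:00 → extend to 09:21-11:00.
09:51-10:40 overlaps/touches 09:21-11:00 → extend to 09:21-11:00.

07:19-07:33, 09:21-11:00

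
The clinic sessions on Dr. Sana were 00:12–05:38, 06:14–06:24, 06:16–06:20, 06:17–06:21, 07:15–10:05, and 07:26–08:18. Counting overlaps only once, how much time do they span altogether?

Merged: 00:12-05:38, 06:14-06:24, 07:15-10:05.
Lengths: 5 h 26 min + 10 min + 2 h 50 min = 8 h 26 min.

8 h 26 min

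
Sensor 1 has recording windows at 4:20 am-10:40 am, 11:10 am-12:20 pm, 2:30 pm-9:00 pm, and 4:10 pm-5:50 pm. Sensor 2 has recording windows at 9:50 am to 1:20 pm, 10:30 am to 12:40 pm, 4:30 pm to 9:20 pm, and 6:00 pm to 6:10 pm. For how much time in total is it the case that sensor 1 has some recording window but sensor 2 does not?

A, merged: 4:20 am-10:40 am, 11:10 am-12:20 pm, 2:30 pm-9:00 pm.
B, merged: 9:50 am-1:20 pm, 4:30 pm-9:20 pm.
A \ B = 4:20 am-9:50 am, 2:30 pm-4:30 pm.
Total: 5 h 30 min + 2 h = 7 h 30 min.

7 h 30 min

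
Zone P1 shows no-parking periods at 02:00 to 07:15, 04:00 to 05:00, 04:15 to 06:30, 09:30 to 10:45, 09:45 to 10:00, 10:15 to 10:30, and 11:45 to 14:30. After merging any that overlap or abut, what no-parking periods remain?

02:00–07:15, 09:30–10:45, 11:45–14:30

04:00–05:00 overlaps/touches 02:00–07:15 → extend to 02:00–07:15.
04:15–06:30 overlaps/touches 02:00–07:15 → extend to 02:00–07:15.
09:30–10:45 is disjoint → start new block.
09:45–10:00 overlaps/touches 09:30–10:45 → extend to 09:30–10:45.
10:15–10:30 overlaps/touches 09:30–10:45 → extend to 09:30–10:45.
11:45–14:30 is disjoint → start new block.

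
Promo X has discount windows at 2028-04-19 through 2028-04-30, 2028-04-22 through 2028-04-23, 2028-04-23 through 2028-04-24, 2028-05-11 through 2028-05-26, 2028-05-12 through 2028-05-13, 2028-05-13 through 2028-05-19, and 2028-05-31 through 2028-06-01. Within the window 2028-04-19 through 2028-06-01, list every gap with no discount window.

2028-05-01 through 2028-05-10, 2028-05-27 through 2028-05-30

Covered (merged): 2028-04-19 through 2028-04-30, 2028-05-11 through 2028-05-26, 2028-05-31 through 2028-06-01.
Gaps within 2028-04-19 through 2028-06-01: 2028-05-01 through 2028-05-10, 2028-05-27 through 2028-05-30.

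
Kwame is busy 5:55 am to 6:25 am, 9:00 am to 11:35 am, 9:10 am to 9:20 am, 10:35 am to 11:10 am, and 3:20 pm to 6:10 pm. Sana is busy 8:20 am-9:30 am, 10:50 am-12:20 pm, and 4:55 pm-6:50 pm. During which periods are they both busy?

First set merges to 5:55 am-6:25 am, 9:00 am-11:35 am, 3:20 pm-6:10 pm.
5:55 am-6:25 am meets no B interval.
9:00 am-11:35 am ∩ B → 9:00 am-9:30 am, 10:50 am-11:35 am.
3:20 pm-6:10 pm ∩ B → 4:55 pm-6:10 pm.

9:00 am-9:30 am, 10:50 am-11:35 am, 4:55 pm-6:10 pm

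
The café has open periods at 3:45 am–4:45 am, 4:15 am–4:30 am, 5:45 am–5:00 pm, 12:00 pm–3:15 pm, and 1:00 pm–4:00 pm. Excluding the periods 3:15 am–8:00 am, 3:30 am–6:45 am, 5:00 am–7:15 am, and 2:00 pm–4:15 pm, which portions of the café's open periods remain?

A, merged: 3:45 am–4:45 am, 5:45 am–5:00 pm.
B, merged: 3:15 am–8:00 am, 2:00 pm–4:15 pm.
3:45 am–4:45 am: fully covered by B → removed.
5:45 am–5:00 pm minus B → 8:00 am–2:00 pm, 4:15 pm–5:00 pm.

8:00 am–2:00 pm, 4:15 pm–5:00 pm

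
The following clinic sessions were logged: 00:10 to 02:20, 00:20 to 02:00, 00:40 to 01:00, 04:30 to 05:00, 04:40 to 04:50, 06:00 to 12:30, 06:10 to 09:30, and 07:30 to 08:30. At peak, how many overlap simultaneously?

Walk the sorted start/end points keeping a running depth.
The depth first hits 3 at 00:40.

3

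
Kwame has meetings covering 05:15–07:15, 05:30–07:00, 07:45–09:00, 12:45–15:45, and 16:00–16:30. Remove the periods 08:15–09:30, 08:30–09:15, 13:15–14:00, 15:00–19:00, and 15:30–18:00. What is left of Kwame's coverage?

First set merges to 05:15–07:15, 07:45–09:00, 12:45–15:45, 16:00–16:30.
Second set merges to 08:15–09:30, 13:15–14:00, 15:00–19:00.
05:15–07:15: no B overlap → unchanged.
07:45–09:00 minus B → 07:45–08:15.
12:45–15:45 minus B → 12:45–13:15, 14:00–15:00.
16:00–16:30: fully covered by B → removed.

05:15–07:15, 07:45–08:15, 12:45–13:15, 14:00–15:00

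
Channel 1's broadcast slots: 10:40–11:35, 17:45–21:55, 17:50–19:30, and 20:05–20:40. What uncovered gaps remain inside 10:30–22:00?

After merging, the occupied span is 10:40–11:35, 17:45–21:55.
Gaps within 10:30–22:00: 10:30–10:40, 11:35–17:45, 21:55–22:00.

10:30–10:40, 11:35–17:45, 21:55–22:00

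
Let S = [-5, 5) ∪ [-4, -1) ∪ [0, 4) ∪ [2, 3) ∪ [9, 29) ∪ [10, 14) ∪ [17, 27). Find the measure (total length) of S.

30

Merged: [-5, 5), [9, 29).
Lengths: 10 + 20 = 30.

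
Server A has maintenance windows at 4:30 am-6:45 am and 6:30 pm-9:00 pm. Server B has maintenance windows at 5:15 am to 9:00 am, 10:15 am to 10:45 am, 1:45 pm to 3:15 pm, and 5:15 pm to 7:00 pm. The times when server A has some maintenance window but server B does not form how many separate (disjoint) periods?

A \ B = 4:30 am–5:15 am, 7:00 pm–9:00 pm.
That is 2 disjoint pieces.

2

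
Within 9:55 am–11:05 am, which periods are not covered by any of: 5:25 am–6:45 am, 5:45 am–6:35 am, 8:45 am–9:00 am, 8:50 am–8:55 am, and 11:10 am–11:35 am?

9:55 am–11:05 am

Covered (merged): 5:25 am–6:45 am, 8:45 am–9:00 am, 11:10 am–11:35 am.
Gaps within 9:55 am–11:05 am: 9:55 am–11:05 am.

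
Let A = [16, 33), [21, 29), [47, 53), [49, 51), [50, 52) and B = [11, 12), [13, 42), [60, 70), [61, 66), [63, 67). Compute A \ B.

Merge the first list: [16, 33), [47, 53).
Merge the second list: [11, 12), [13, 42), [60, 70).
[16, 33): entirely removed.
[47, 53): nothing removed.

[47, 53)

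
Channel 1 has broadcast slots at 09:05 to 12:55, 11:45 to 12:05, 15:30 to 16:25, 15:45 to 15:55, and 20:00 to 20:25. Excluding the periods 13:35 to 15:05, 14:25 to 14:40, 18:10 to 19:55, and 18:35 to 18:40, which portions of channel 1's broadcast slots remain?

09:05–12:55, 15:30–16:25, 20:00–20:25

Merge the first list: 09:05–12:55, 15:30–16:25, 20:00–20:25.
Merge the second list: 13:35–15:05, 18:10–19:55.
09:05–12:55: nothing removed.
15:30–16:25: nothing removed.
20:00–20:25: nothing removed.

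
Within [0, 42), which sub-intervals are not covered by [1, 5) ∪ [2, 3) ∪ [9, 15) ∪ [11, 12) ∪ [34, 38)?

[0, 1) ∪ [5, 9) ∪ [15, 34) ∪ [38, 42)

Covered (merged): [1, 5), [9, 15), [34, 38).
Complement within [0, 42): [0, 1), [5, 9), [15, 34), [38, 42).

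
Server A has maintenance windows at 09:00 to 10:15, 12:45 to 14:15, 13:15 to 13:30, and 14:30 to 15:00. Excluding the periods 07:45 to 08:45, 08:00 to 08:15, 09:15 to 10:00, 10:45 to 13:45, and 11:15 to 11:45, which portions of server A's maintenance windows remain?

First set merges to 09:00–10:15, 12:45–14:15, 14:30–15:00.
Second set merges to 07:45–08:45, 09:15–10:00, 10:45–13:45.
09:00–10:15 with B removed leaves 09:00–09:15, 10:00–10:15.
12:45–14:15 with B removed leaves 13:45–14:15.
14:30–15:00 is untouched.

09:00–09:15, 10:00–10:15, 13:45–14:15, 14:30–15:00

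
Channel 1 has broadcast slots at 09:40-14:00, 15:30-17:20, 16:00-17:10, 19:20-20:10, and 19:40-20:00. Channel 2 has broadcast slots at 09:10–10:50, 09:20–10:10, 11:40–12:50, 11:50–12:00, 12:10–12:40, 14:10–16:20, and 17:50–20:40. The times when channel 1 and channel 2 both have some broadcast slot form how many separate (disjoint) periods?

First set merges to 09:40-14:00, 15:30-17:20, 19:20-20:10.
Second set merges to 09:10-10:50, 11:40-12:50, 14:10-16:20, 17:50-20:40.
A ∩ B = 09:40-10:50, 11:40-12:50, 15:30-16:20, 19:20-20:10.
That is 4 disjoint pieces.

4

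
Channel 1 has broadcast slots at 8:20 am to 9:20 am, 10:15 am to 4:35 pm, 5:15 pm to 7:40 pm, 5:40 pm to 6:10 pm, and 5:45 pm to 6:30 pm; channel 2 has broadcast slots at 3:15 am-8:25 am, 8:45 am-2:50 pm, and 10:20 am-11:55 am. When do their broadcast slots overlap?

A, merged: 8:20 am–9:20 am, 10:15 am–4:35 pm, 5:15 pm–7:40 pm.
B, merged: 3:15 am–8:25 am, 8:45 am–2:50 pm.
8:20 am–9:20 am ∩ B → 8:20 am–8:25 am, 8:45 am–9:20 am.
10:15 am–4:35 pm ∩ B → 10:15 am–2:50 pm.
5:15 pm–7:40 pm meets no B interval.

8:20 am–8:25 am, 8:45 am–9:20 am, 10:15 am–2:50 pm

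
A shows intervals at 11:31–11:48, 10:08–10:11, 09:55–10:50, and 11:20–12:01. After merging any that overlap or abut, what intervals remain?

Sort by start: 09:55-10:50, 10:08-10:11, 11:20-12:01, 11:31-11:48.
10:08-10:11 overlaps/touches 09:55-10:50 → extend to 09:55-10:50.
11:20-12:01 is disjoint → start new block.
11:31-11:48 overlaps/touches 11:20-12:01 → extend to 11:20-12:01.

09:55-10:50, 11:20-12:01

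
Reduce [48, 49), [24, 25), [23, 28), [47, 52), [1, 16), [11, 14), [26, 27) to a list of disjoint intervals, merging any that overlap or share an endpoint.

[1, 16) ∪ [23, 28) ∪ [47, 52)

Sort by start: [1, 16), [11, 14), [23, 28), [24, 25), [26, 27), [47, 52), [48, 49).
[11, 14) overlaps/touches [1, 16) → extend to [1, 16).
[23, 28) is disjoint → start new block.
[24, 25) overlaps/touches [23, 28) → extend to [23, 28).
[26, 27) overlaps/touches [23, 28) → extend to [23, 28).
[47, 52) is disjoint → start new block.
[48, 49) overlaps/touches [47, 52) → extend to [47, 52).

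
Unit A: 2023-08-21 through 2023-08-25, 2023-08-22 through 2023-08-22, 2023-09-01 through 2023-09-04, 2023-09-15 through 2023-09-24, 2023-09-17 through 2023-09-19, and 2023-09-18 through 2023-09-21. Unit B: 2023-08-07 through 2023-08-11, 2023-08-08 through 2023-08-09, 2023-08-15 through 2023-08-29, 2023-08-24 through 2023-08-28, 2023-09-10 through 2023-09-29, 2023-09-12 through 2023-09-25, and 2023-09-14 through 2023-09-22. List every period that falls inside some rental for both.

Merge the first list: 2023-08-21 through 2023-08-25, 2023-09-01 through 2023-09-04, 2023-09-15 through 2023-09-24.
Merge the second list: 2023-08-07 through 2023-08-11, 2023-08-15 through 2023-08-29, 2023-09-10 through 2023-09-29.
2023-08-21 through 2023-08-25 ∩ B → 2023-08-21 through 2023-08-25.
2023-09-01 through 2023-09-04 meets no B interval.
2023-09-15 through 2023-09-24 ∩ B → 2023-09-15 through 2023-09-24.

2023-08-21 through 2023-08-25, 2023-09-15 through 2023-09-24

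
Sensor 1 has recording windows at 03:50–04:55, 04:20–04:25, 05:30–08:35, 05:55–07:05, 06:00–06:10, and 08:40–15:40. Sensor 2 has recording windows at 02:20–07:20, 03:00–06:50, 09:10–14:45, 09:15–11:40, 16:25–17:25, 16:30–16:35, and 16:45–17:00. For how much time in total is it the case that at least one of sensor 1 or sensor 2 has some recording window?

14 h 15 min

Merge the first list: 03:50–04:55, 05:30–08:35, 08:40–15:40.
Merge the second list: 02:20–07:20, 09:10–14:45, 16:25–17:25.
A ∪ B = 02:20–08:35, 08:40–15:40, 16:25–17:25.
Total: 6 h 15 min + 7 h + 1 h = 14 h 15 min.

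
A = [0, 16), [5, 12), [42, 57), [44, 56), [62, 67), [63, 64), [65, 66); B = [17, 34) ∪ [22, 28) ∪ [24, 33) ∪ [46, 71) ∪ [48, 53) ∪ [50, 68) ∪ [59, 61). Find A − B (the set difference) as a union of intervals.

[0, 16) ∪ [42, 46)

First set merges to [0, 16), [42, 57), [62, 67).
Second set merges to [17, 34), [46, 71).
[0, 16): nothing removed.
[42, 57) \ B = [42, 46).
[62, 67): entirely removed.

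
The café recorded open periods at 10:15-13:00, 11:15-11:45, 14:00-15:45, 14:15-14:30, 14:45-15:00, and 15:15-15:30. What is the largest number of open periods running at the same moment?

2

Sweep endpoints in order; track running count of active intervals.
Peak of 2 reached at 11:15.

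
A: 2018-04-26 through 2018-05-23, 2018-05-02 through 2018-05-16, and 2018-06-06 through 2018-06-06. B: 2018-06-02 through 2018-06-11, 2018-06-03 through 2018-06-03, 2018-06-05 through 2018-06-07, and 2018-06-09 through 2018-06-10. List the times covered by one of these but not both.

2018-04-26 through 2018-05-23, 2018-06-02 through 2018-06-05, 2018-06-07 through 2018-06-11

First set merges to 2018-04-26 through 2018-05-23, 2018-06-06 through 2018-06-06.
Second set merges to 2018-06-02 through 2018-06-11.
Only in the first: 2018-04-26 through 2018-05-23.
Only in the second: 2018-06-02 through 2018-06-05, 2018-06-07 through 2018-06-11.
Together these are the periods covered by exactly one.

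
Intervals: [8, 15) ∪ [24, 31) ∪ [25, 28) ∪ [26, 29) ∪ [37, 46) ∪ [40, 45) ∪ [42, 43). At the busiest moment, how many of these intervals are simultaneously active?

3

Walk the sorted start/end points keeping a running depth.
The depth first hits 3 at 26.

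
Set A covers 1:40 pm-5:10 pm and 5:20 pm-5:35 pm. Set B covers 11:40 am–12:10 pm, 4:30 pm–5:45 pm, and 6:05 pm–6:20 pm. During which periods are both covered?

4:30 pm–5:10 pm, 5:20 pm–5:35 pm

1:40 pm–5:10 pm meets the second set on 4:30 pm–5:10 pm.
5:20 pm–5:35 pm meets the second set on 5:20 pm–5:35 pm.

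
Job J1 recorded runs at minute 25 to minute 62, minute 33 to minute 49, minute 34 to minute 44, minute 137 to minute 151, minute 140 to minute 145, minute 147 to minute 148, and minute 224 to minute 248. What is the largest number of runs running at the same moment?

3

Walk the sorted start/end points keeping a running depth.
The depth first hits 3 at minute 34.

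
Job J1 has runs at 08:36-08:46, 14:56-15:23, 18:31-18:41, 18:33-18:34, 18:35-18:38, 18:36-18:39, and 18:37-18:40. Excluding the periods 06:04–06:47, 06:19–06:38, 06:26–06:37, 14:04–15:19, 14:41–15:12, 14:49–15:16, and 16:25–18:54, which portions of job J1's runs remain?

08:36–08:46, 15:19–15:23

Merge the first list: 08:36–08:46, 14:56–15:23, 18:31–18:41.
Merge the second list: 06:04–06:47, 14:04–15:19, 16:25–18:54.
08:36–08:46: nothing removed.
14:56–15:23 \ B = 15:19–15:23.
18:31–18:41: entirely removed.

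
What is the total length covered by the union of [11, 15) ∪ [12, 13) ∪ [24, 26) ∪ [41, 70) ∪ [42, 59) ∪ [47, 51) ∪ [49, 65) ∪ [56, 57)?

Merged: [11, 15), [24, 26), [41, 70).
Lengths: 4 + 2 + 29 = 35.

35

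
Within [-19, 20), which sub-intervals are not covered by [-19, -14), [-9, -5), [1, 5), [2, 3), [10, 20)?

Covered (merged): [-19, -14), [-9, -5), [1, 5), [10, 20).
Complement within [-19, 20): [-14, -9), [-5, 1), [5, 10).

[-14, -9) ∪ [-5, 1) ∪ [5, 10)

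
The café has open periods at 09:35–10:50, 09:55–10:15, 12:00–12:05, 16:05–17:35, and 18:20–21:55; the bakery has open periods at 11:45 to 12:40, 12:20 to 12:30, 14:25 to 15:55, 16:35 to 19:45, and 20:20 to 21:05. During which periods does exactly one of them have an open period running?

First set merges to 09:35-10:50, 12:00-12:05, 16:05-17:35, 18:20-21:55.
Second set merges to 11:45-12:40, 14:25-15:55, 16:35-19:45, 20:20-21:05.
A \ B = 09:35-10:50, 16:05-16:35, 19:45-20:20, 21:05-21:55.
B \ A = 11:45-12:00, 12:05-12:40, 14:25-15:55, 17:35-18:20.
Union of the two gives the symmetric difference.

09:35-10:50, 11:45-12:00, 12:05-12:40, 14:25-15:55, 16:05-16:35, 17:35-18:20, 19:45-20:20, 21:05-21:55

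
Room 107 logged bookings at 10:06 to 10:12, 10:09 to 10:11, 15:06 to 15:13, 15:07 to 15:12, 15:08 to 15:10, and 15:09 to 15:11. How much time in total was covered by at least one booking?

13 min

Merged: 10:06–10:12, 15:06–15:13.
Lengths: 6 min + 7 min = 13 min.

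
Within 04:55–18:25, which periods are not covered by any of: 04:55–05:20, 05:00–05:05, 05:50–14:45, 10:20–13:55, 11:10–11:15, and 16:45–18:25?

Covered (merged): 04:55–05:20, 05:50–14:45, 16:45–18:25.
Complement within 04:55–18:25: 05:20–05:50, 14:45–16:45.

05:20–05:50, 14:45–16:45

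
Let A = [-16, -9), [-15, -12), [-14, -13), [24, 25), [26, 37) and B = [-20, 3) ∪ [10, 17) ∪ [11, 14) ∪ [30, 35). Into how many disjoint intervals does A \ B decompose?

3

First set merges to [-16, -9), [24, 25), [26, 37).
Second set merges to [-20, 3), [10, 17), [30, 35).
A \ B = [24, 25), [26, 30), [35, 37).
That is 3 disjoint pieces.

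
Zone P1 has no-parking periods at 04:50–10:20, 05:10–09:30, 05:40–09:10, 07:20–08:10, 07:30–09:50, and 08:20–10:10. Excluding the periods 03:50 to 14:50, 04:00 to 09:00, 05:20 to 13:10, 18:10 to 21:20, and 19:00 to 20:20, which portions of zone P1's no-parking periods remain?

Merge the first list: 04:50–10:20.
Merge the second list: 03:50–14:50, 18:10–21:20.
04:50–10:20: entirely removed.

none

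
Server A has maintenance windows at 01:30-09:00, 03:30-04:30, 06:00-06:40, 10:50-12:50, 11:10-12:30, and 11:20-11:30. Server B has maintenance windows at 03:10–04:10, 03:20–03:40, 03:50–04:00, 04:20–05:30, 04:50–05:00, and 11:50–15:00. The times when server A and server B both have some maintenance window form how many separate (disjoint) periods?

A, merged: 01:30–09:00, 10:50–12:50.
B, merged: 03:10–04:10, 04:20–05:30, 11:50–15:00.
A ∩ B = 03:10–04:10, 04:20–05:30, 11:50–12:50.
That is 3 disjoint pieces.

3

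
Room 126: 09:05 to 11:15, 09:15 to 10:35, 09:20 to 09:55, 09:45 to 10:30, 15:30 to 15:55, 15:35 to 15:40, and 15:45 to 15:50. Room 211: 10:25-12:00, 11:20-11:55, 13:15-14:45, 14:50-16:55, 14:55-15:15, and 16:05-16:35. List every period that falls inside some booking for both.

10:25–11:15, 15:30–15:55

First set merges to 09:05–11:15, 15:30–15:55.
Second set merges to 10:25–12:00, 13:15–14:45, 14:50–16:55.
09:05–11:15 meets the second set on 10:25–11:15.
15:30–15:55 meets the second set on 15:30–15:55.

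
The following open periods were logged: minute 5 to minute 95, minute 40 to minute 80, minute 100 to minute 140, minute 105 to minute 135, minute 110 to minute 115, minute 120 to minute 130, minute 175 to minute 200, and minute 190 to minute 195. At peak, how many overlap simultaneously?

3

At minute 110, 3 of the intervals are simultaneously active.
No point has more.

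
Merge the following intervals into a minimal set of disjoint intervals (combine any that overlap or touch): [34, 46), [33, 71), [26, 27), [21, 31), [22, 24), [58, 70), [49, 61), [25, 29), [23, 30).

Sort by start: [21, 31), [22, 24), [23, 30), [25, 29), [26, 27), [33, 71), [34, 46), [49, 61), [58, 70).
[22, 24) overlaps/touches [21, 31) → extend to [21, 31).
[23, 30) overlaps/touches [21, 31) → extend to [21, 31).
[25, 29) overlaps/touches [21, 31) → extend to [21, 31).
[26, 27) overlaps/touches [21, 31) → extend to [21, 31).
[33, 71) is disjoint → start new block.
[34, 46) overlaps/touches [33, 71) → extend to [33, 71).
[49, 61) overlaps/touches [33, 71) → extend to [33, 71).
[58, 70) overlaps/touches [33, 71) → extend to [33, 71).

[21, 31) ∪ [33, 71)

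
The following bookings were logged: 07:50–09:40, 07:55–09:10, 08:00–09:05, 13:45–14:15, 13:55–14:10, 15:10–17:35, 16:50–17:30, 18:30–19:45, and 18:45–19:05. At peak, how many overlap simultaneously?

At 08:00, 3 of the intervals are simultaneously active.
No point has more.

3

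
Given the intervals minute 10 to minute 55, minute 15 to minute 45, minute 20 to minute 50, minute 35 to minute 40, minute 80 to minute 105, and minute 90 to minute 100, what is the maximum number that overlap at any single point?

Walk the sorted start/end points keeping a running depth.
The depth first hits 4 at minute 35.

4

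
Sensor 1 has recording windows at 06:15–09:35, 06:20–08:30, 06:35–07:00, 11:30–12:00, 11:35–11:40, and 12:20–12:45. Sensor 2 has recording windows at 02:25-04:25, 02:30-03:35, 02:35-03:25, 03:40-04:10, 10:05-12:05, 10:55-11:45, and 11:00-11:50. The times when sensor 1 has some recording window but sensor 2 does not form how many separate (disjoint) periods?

2

First set merges to 06:15–09:35, 11:30–12:00, 12:20–12:45.
Second set merges to 02:25–04:25, 10:05–12:05.
A \ B = 06:15–09:35, 12:20–12:45.
That is 2 disjoint pieces.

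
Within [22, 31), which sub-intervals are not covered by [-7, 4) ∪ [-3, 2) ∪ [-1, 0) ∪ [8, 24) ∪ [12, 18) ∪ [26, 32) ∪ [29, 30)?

[24, 26)

Covered (merged): [-7, 4), [8, 24), [26, 32).
Gaps within [22, 31): [24, 26).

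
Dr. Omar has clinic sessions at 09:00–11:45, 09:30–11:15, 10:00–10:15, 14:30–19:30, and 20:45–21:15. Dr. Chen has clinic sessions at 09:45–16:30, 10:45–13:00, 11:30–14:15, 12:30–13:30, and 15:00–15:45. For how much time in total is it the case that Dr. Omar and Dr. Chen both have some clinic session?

4 h

First set merges to 09:00–11:45, 14:30–19:30, 20:45–21:15.
Second set merges to 09:45–16:30.
A ∩ B = 09:45–11:45, 14:30–16:30.
Total: 2 h + 2 h = 4 h.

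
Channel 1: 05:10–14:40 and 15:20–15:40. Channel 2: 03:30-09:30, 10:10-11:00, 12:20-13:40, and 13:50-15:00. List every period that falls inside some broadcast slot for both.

05:10-14:40 ∩ B → 05:10-09:30, 10:10-11:00, 12:20-13:40, 13:50-14:40.
15:20-15:40 meets no B interval.

05:10-09:30, 10:10-11:00, 12:20-13:40, 13:50-14:40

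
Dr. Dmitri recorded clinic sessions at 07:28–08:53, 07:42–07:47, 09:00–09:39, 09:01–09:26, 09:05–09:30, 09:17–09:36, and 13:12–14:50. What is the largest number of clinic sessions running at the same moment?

4

Sweep endpoints in order; track running count of active intervals.
Peak of 4 reached at 09:17.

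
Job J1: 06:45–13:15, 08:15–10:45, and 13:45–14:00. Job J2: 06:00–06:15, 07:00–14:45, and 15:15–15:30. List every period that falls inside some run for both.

07:00–13:15, 13:45–14:00

A, merged: 06:45–13:15, 13:45–14:00.
06:45–13:15 meets the second set on 07:00–13:15.
13:45–14:00 meets the second set on 13:45–14:00.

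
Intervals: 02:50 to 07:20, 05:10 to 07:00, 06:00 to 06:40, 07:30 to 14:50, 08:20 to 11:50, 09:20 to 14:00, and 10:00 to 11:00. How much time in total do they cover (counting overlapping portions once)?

11 h 50 min

Merged: 02:50–07:20, 07:30–14:50.
Lengths: 4 h 30 min + 7 h 20 min = 11 h 50 min.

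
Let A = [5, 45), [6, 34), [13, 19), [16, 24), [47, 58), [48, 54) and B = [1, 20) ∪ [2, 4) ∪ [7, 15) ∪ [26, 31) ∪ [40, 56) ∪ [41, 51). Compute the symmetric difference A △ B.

First set merges to [5, 45), [47, 58).
Second set merges to [1, 20), [26, 31), [40, 56).
Only in the first: [20, 26), [31, 40), [56, 58).
Only in the second: [1, 5), [45, 47).
Together these are the periods covered by exactly one.

[1, 5) ∪ [20, 26) ∪ [31, 40) ∪ [45, 47) ∪ [56, 58)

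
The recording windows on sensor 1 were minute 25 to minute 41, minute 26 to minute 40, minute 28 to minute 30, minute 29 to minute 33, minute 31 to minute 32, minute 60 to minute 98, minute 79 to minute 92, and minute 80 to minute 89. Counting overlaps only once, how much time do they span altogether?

54 minutes

Merged: minute 25 to minute 41, minute 60 to minute 98.
Lengths: 16 minutes + 38 minutes = 54 minutes.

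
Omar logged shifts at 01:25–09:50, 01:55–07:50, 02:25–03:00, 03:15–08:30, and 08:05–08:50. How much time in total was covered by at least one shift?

8 h 25 min

Merged: 01:25–09:50.
Length: 8 h 25 min.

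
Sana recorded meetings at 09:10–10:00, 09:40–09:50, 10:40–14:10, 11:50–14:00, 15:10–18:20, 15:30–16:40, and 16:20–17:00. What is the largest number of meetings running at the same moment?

Walk the sorted start/end points keeping a running depth.
The depth first hits 3 at 16:20.

3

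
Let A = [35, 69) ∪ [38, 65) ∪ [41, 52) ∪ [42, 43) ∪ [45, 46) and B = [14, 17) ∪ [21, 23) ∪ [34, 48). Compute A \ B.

[48, 69)

A, merged: [35, 69).
[35, 69) with B removed leaves [48, 69).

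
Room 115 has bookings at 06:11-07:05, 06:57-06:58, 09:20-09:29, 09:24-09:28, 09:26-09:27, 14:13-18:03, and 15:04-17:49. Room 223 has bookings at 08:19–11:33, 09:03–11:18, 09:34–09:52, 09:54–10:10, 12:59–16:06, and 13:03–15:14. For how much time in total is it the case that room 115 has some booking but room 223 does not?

2 h 51 min

First set merges to 06:11-07:05, 09:20-09:29, 14:13-18:03.
Second set merges to 08:19-11:33, 12:59-16:06.
A \ B = 06:11-07:05, 16:06-18:03.
Total: 54 min + 1 h 57 min = 2 h 51 min.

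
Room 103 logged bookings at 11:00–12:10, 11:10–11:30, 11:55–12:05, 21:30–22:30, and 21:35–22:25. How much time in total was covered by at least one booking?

2 h 10 min

Merged: 11:00–12:10, 21:30–22:30.
Lengths: 1 h 10 min + 1 h = 2 h 10 min.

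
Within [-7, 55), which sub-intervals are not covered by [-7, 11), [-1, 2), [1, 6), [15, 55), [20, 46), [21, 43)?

After merging, the occupied span is [-7, 11), [15, 55).
Complement within [-7, 55): [11, 15).

[11, 15)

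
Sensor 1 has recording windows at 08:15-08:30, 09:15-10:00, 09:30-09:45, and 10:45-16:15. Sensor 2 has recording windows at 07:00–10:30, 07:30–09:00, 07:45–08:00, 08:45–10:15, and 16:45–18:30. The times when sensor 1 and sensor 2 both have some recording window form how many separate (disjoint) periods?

First set merges to 08:15–08:30, 09:15–10:00, 10:45–16:15.
Second set merges to 07:00–10:30, 16:45–18:30.
A ∩ B = 08:15–08:30, 09:15–10:00.
That is 2 disjoint pieces.

2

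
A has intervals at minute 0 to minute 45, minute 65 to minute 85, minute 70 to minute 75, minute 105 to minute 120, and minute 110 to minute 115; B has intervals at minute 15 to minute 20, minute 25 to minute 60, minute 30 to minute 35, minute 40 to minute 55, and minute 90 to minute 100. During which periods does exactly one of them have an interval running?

Merge the first list: minute 0 to minute 45, minute 65 to minute 85, minute 105 to minute 120.
Merge the second list: minute 15 to minute 20, minute 25 to minute 60, minute 90 to minute 100.
A \ B = minute 0 to minute 15, minute 20 to minute 25, minute 65 to minute 85, minute 105 to minute 120.
B \ A = minute 45 to minute 60, minute 90 to minute 100.
Union of the two gives the symmetric difference.

minute 0 to minute 15, minute 20 to minute 25, minute 45 to minute 60, minute 65 to minute 85, minute 90 to minute 100, minute 105 to minute 120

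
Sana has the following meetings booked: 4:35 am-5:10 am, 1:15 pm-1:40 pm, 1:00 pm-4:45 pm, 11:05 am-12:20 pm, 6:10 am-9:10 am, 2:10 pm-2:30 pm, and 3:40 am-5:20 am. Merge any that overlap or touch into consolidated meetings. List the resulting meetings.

Sort by start: 3:40 am–5:20 am, 4:35 am–5:10 am, 6:10 am–9:10 am, 11:05 am–12:20 pm, 1:00 pm–4:45 pm, 1:15 pm–1:40 pm, 2:10 pm–2:30 pm.
4:35 am–5:10 am overlaps/touches 3:40 am–5:20 am → extend to 3:40 am–5:20 am.
6:10 am–9:10 am is disjoint → start new block.
11:05 am–12:20 pm is disjoint → start new block.
1:00 pm–4:45 pm is disjoint → start new block.
1:15 pm–1:40 pm overlaps/touches 1:00 pm–4:45 pm → extend to 1:00 pm–4:45 pm.
2:10 pm–2:30 pm overlaps/touches 1:00 pm–4:45 pm → extend to 1:00 pm–4:45 pm.

3:40 am–5:20 am, 6:10 am–9:10 am, 11:05 am–12:20 pm, 1:00 pm–4:45 pm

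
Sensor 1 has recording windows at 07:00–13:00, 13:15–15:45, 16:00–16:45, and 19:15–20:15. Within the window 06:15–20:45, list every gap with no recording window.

06:15-07:00, 13:00-13:15, 15:45-16:00, 16:45-19:15, 20:15-20:45

After merging, the occupied span is 07:00-13:00, 13:15-15:45, 16:00-16:45, 19:15-20:15.
Complement within 06:15-20:45: 06:15-07:00, 13:00-13:15, 15:45-16:00, 16:45-19:15, 20:15-20:45.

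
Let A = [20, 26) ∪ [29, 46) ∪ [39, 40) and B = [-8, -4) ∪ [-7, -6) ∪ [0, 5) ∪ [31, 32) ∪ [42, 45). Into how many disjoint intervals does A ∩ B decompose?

2

First set merges to [20, 26), [29, 46).
Second set merges to [-8, -4), [0, 5), [31, 32), [42, 45).
A ∩ B = [31, 32), [42, 45).
That is 2 disjoint pieces.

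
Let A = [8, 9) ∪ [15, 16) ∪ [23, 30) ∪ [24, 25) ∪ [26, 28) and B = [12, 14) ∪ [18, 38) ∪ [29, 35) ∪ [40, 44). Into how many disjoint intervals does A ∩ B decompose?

Merge the first list: [8, 9), [15, 16), [23, 30).
Merge the second list: [12, 14), [18, 38), [40, 44).
A ∩ B = [23, 30).
That is 1 disjoint piece.

1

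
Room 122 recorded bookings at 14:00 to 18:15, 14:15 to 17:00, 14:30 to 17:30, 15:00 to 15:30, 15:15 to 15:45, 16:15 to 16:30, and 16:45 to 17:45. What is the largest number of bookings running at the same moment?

5

Walk the sorted start/end points keeping a running depth.
The depth first hits 5 at 15:15.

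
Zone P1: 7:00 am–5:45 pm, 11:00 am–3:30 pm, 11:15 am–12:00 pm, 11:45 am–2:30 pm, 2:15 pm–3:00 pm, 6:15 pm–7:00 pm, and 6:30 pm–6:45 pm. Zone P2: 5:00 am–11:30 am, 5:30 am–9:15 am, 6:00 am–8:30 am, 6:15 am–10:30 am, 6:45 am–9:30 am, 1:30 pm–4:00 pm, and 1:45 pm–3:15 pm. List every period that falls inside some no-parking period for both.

7:00 am-11:30 am, 1:30 pm-4:00 pm

Merge the first list: 7:00 am-5:45 pm, 6:15 pm-7:00 pm.
Merge the second list: 5:00 am-11:30 am, 1:30 pm-4:00 pm.
7:00 am-5:45 pm ∩ B → 7:00 am-11:30 am, 1:30 pm-4:00 pm.
6:15 pm-7:00 pm meets no B interval.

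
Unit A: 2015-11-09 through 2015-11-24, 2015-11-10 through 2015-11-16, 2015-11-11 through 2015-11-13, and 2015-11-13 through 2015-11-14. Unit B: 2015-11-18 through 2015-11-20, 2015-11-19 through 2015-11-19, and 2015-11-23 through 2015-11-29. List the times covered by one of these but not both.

First set merges to 2015-11-09 through 2015-11-24.
Second set merges to 2015-11-18 through 2015-11-20, 2015-11-23 through 2015-11-29.
A but not B: 2015-11-09 through 2015-11-17, 2015-11-21 through 2015-11-22.
B but not A: 2015-11-25 through 2015-11-29.
Combining gives A △ B.

2015-11-09 through 2015-11-17, 2015-11-21 through 2015-11-22, 2015-11-25 through 2015-11-29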